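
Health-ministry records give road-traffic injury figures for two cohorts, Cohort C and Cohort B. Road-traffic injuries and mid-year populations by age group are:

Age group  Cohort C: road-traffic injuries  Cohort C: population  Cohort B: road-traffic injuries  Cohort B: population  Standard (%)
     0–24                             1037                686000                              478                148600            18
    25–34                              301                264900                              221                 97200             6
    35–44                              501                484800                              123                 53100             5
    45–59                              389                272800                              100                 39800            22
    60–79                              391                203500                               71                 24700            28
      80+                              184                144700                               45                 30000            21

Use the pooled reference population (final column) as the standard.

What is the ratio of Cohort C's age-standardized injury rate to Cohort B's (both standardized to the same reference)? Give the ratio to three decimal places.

0.603

Age-specific rates per 100000 for Cohort C: 151.17, 113.63, 103.34, 142.60, 192.14, 127.16.
For Cohort B: 321.67, 227.37, 231.64, 251.26, 287.45, 150.00.
Standard weights: 0.18, 0.06, 0.05, 0.22, 0.28, 0.21.
Cohort C: 0.1800×151.17 + 0.0600×113.63 + 0.0500×103.34 + 0.2200×142.60 + 0.2800×192.14 + 0.2100×127.16 = 151.0677 per 100000.
Cohort B: 0.1800×321.67 + 0.0600×227.37 + 0.0500×231.64 + 0.2200×251.26 + 0.2800×287.45 + 0.2100×150.00 = 250.3865 per 100000.
Ratio = 151.0677 ÷ 250.3865 = 0.60334.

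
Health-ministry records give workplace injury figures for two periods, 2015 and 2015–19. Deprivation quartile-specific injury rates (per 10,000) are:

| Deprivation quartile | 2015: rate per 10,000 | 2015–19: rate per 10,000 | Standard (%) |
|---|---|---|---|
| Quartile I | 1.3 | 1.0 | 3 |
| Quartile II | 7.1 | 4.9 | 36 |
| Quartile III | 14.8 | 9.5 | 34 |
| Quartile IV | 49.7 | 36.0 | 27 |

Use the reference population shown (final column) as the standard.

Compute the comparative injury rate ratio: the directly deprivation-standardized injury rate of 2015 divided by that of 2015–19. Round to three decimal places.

1.427

Standard weights: 0.03, 0.36, 0.34, 0.27.
2015: 0.0300×1.3 + 0.3600×7.1 + 0.3400×14.8 + 0.2700×49.7 = 21.0460 per 10,000.
2015–19: 0.0300×1.0 + 0.3600×4.9 + 0.3400×9.5 + 0.2700×36.0 = 14.7440 per 10,000.
Ratio = 21.0460 ÷ 14.7440 = 1.42743.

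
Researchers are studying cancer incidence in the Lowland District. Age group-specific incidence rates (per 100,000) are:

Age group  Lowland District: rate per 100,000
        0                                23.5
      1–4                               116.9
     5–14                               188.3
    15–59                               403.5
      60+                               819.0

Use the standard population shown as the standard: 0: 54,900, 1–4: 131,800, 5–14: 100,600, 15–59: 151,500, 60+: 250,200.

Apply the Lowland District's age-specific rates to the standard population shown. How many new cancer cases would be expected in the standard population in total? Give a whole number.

3017

Expected new cancer cases = Σ (standard pop × age-specific rate ÷ 100,000)
= 54,900×23.5/100,000 + 131,800×116.9/100,000 + 100,600×188.3/100,000 + 151,500×403.5/100,000 + 250,200×819.0/100,000
= 12.90 + 154.07 + 189.43 + 611.30 + 2049.14 = 3016.85.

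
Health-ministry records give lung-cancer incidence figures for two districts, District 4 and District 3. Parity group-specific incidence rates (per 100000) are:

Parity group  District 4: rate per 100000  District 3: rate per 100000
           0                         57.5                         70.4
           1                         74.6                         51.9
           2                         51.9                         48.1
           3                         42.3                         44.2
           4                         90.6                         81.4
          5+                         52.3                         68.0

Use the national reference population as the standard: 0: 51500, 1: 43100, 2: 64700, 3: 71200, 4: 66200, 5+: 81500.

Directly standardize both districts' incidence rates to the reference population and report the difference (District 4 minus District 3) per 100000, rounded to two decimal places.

Standard total = 378200; weights = 0.1362, 0.1140, 0.1711, 0.1883, 0.1750, 0.2155.
District 4: 0.1362×57.5 + 0.1140×74.6 + 0.1711×51.9 + 0.1883×42.3 + 0.1750×90.6 + 0.2155×52.3 = 60.3024 per 100000.
District 3: 0.1362×70.4 + 0.1140×51.9 + 0.1711×48.1 + 0.1883×44.2 + 0.1750×81.4 + 0.2155×68.0 = 60.9526 per 100000.
Difference = 60.3024 − 60.9526 = -0.6502.

-0.65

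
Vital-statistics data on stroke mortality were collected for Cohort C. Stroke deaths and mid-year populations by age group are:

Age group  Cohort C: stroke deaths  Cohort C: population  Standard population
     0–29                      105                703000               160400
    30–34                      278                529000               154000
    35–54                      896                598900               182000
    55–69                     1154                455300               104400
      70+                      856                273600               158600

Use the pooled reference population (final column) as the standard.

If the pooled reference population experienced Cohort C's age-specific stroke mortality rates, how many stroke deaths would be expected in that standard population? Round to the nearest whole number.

Age-specific rates per 100000 for Cohort C: 14.94, 52.55, 149.61, 253.46, 312.87.
Expected stroke deaths = Σ (standard pop × age-specific rate ÷ 100000)
= 160400×14.94/100000 + 154000×52.55/100000 + 182000×149.61/100000 + 104400×253.46/100000 + 158600×312.87/100000
= 23.96 + 80.93 + 272.29 + 264.61 + 496.20 = 1137.99.

1138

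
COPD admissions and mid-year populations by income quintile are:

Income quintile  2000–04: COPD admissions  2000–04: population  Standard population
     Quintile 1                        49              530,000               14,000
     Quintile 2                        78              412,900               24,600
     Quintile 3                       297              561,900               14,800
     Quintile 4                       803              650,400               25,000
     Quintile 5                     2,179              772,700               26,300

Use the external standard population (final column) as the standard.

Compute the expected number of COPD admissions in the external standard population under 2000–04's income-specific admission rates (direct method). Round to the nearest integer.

119

Income-specific rates per 10,000 for 2000–04: 0.92, 1.89, 5.29, 12.35, 28.20.
Expected COPD admissions = Σ (standard pop × income-specific rate ÷ 10,000)
= 14,000×0.92/10,000 + 24,600×1.89/10,000 + 14,800×5.29/10,000 + 25,000×12.35/10,000 + 26,300×28.20/10,000
= 1.29 + 4.65 + 7.82 + 30.87 + 74.17 = 118.80.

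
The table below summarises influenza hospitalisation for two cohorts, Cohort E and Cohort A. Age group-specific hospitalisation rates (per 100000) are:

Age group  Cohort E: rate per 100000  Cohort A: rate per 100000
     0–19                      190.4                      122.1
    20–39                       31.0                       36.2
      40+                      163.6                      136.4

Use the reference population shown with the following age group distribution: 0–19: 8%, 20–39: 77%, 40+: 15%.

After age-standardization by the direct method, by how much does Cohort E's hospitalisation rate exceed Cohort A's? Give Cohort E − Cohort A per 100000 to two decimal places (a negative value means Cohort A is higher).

Standard weights: 0.08, 0.77, 0.15.
Cohort E: 0.0800×190.4 + 0.7700×31.0 + 0.1500×163.6 = 63.6420 per 100000.
Cohort A: 0.0800×122.1 + 0.7700×36.2 + 0.1500×136.4 = 58.1020 per 100000.
Difference = 63.6420 − 58.1020 = 5.5400.

5.54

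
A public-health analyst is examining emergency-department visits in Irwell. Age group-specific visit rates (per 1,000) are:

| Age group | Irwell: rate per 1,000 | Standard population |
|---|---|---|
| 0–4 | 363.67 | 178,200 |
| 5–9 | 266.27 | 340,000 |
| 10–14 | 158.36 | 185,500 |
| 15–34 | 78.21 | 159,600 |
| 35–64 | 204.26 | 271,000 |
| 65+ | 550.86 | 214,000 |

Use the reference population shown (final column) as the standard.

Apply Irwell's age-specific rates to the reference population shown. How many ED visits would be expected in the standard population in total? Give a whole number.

370434

Expected ED visits = Σ (standard pop × age-specific rate ÷ 1,000)
= 178,200×363.67/1,000 + 340,000×266.27/1,000 + 185,500×158.36/1,000 + 159,600×78.21/1,000 + 271,000×204.26/1,000 + 214,000×550.86/1,000
= 64805.99 + 90531.80 + 29375.78 + 12482.32 + 55354.46 + 117884.04 = 370434.39.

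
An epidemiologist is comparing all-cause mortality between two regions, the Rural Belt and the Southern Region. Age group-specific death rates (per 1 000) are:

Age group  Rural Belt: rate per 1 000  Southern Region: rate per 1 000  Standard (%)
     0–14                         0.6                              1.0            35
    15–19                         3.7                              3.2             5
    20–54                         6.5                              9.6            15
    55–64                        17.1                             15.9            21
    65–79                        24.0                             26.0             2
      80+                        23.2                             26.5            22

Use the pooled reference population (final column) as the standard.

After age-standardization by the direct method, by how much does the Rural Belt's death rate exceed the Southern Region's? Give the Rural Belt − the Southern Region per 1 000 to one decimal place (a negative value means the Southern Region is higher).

Standard weights: 0.35, 0.05, 0.15, 0.21, 0.02, 0.22.
The Rural Belt: 0.3500×0.6 + 0.0500×3.7 + 0.1500×6.5 + 0.2100×17.1 + 0.0200×24.0 + 0.2200×23.2 = 10.5450 per 1 000.
The Southern Region: 0.3500×1.0 + 0.0500×3.2 + 0.1500×9.6 + 0.2100×15.9 + 0.0200×26.0 + 0.2200×26.5 = 11.6390 per 1 000.
Difference = 10.5450 − 11.6390 = -1.0940.

-1.1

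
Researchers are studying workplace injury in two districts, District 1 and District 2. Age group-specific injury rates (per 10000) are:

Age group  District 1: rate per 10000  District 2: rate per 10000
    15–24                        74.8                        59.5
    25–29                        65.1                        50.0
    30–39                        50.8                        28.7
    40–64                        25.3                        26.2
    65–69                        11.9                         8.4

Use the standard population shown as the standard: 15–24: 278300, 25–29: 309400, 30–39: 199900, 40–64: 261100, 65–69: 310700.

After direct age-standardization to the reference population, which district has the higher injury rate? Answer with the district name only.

Standard total = 1359400; weights = 0.2047, 0.2276, 0.1471, 0.1921, 0.2286.
District 1: 0.2047×74.8 + 0.2276×65.1 + 0.1471×50.8 + 0.1921×25.3 + 0.2286×11.9 = 45.1794 per 10000.
District 2: 0.2047×59.5 + 0.2276×50.0 + 0.1471×28.7 + 0.1921×26.2 + 0.2286×8.4 = 34.7335 per 10000.

District 1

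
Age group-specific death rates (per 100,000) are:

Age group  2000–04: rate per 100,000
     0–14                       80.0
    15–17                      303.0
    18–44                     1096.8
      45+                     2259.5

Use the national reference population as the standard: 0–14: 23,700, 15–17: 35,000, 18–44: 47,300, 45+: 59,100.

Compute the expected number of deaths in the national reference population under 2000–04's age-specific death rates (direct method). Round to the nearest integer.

1979

Expected deaths = Σ (standard pop × age-specific rate ÷ 100,000)
= 23,700×80.0/100,000 + 35,000×303.0/100,000 + 47,300×1096.8/100,000 + 59,100×2259.5/100,000
= 18.96 + 106.05 + 518.79 + 1335.36 = 1979.16.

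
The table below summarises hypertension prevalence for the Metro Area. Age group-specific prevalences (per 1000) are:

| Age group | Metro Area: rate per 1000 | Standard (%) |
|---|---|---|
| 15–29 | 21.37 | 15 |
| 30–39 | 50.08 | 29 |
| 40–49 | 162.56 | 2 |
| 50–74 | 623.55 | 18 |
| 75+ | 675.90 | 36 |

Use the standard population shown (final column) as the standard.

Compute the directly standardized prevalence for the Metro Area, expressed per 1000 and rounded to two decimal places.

Standard weights: 0.15, 0.29, 0.02, 0.18, 0.36.
Standardized rate: 0.1500×21.37 + 0.2900×50.08 + 0.0200×162.56 + 0.1800×623.55 + 0.3600×675.90 = 376.5429 per 1000.

376.54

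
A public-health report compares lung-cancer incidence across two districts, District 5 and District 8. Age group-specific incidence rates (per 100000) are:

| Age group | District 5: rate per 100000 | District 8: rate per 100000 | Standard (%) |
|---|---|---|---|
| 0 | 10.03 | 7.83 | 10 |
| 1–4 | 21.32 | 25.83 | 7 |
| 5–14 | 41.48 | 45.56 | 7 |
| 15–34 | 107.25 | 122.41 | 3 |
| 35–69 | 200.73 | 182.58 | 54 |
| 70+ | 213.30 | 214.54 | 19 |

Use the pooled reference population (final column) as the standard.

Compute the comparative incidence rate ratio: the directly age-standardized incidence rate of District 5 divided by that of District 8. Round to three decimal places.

1.059

Standard weights: 0.10, 0.07, 0.07, 0.03, 0.54, 0.19.
District 5: 0.1000×10.03 + 0.0700×21.32 + 0.0700×41.48 + 0.0300×107.25 + 0.5400×200.73 + 0.1900×213.30 = 157.5377 per 100000.
District 8: 0.1000×7.83 + 0.0700×25.83 + 0.0700×45.56 + 0.0300×122.41 + 0.5400×182.58 + 0.1900×214.54 = 148.8084 per 100000.
Ratio = 157.5377 ÷ 148.8084 = 1.05866.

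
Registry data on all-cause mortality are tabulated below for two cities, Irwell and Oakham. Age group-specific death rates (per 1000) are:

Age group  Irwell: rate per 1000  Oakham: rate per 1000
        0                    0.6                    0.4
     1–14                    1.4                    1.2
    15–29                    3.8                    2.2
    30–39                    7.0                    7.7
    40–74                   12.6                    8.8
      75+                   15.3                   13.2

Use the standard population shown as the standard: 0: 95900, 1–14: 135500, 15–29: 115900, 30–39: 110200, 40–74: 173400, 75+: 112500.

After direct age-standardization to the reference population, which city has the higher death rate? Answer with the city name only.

Standard total = 743400; weights = 0.1290, 0.1823, 0.1559, 0.1482, 0.2333, 0.1513.
Irwell: 0.1290×0.6 + 0.1823×1.4 + 0.1559×3.8 + 0.1482×7.0 + 0.2333×12.6 + 0.1513×15.3 = 7.2170 per 1000.
Oakham: 0.1290×0.4 + 0.1823×1.2 + 0.1559×2.2 + 0.1482×7.7 + 0.2333×8.8 + 0.1513×13.2 = 5.8050 per 1000.

Irwell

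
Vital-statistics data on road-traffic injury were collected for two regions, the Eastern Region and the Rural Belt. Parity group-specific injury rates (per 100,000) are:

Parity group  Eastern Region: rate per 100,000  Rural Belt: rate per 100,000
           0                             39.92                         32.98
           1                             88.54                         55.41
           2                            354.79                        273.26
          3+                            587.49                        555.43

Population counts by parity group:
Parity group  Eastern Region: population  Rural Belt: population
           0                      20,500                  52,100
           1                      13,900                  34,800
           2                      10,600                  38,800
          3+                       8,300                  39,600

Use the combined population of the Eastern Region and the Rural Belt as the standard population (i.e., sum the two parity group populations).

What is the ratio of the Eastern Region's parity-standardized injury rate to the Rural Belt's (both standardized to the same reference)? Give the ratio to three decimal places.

1.170

Combined standard total = 218,600; weights = 0.3321, 0.2228, 0.2260, 0.2191.
The Eastern Region: 0.3321×39.92 + 0.2228×88.54 + 0.2260×354.79 + 0.2191×587.49 = 241.8915 per 100,000.
The Rural Belt: 0.3321×32.98 + 0.2228×55.41 + 0.2260×273.26 + 0.2191×555.43 = 206.7564 per 100,000.
Ratio = 241.8915 ÷ 206.7564 = 1.16993.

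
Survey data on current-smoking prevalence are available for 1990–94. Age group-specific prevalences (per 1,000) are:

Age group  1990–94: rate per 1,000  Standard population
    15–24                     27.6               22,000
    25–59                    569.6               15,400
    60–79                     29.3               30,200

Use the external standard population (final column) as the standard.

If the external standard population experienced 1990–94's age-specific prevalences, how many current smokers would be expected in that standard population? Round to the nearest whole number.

10264

Expected current smokers = Σ (standard pop × age-specific rate ÷ 1,000)
= 22,000×27.6/1,000 + 15,400×569.6/1,000 + 30,200×29.3/1,000
= 607.20 + 8771.84 + 884.86 = 10263.90.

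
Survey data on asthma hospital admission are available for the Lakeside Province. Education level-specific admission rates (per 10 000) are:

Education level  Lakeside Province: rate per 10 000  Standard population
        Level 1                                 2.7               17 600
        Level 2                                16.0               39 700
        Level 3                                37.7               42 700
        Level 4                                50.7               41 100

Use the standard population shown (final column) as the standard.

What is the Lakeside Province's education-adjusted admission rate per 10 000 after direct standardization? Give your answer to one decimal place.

31.0

Standard total = 141 100; weights = 0.1247, 0.2814, 0.3026, 0.2913.
Standardized rate: 0.1247×2.7 + 0.2814×16.0 + 0.3026×37.7 + 0.2913×50.7 = 31.0155 per 10 000.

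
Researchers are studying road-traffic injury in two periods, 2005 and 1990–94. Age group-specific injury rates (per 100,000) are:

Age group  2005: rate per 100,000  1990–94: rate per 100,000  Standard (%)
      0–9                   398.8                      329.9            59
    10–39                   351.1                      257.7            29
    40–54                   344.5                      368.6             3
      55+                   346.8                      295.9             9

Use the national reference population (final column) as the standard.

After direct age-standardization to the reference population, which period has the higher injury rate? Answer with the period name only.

2005

Standard weights: 0.59, 0.29, 0.03, 0.09.
2005: 0.5900×398.8 + 0.2900×351.1 + 0.0300×344.5 + 0.0900×346.8 = 378.6580 per 100,000.
1990–94: 0.5900×329.9 + 0.2900×257.7 + 0.0300×368.6 + 0.0900×295.9 = 307.0630 per 100,000.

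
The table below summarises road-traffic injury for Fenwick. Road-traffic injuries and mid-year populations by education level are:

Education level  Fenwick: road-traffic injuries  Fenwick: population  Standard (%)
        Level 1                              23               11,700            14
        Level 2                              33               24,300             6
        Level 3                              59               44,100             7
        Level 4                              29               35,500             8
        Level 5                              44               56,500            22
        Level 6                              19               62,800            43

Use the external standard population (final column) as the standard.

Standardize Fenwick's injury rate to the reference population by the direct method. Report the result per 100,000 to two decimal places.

81.71

Education-specific rates per 100,000 for Fenwick: 196.58, 135.80, 133.79, 81.69, 77.88, 30.25.
Standard weights: 0.14, 0.06, 0.07, 0.08, 0.22, 0.43.
Standardized rate: 0.1400×196.58 + 0.0600×135.80 + 0.0700×133.79 + 0.0800×81.69 + 0.2200×77.88 + 0.4300×30.25 = 81.7121 per 100,000.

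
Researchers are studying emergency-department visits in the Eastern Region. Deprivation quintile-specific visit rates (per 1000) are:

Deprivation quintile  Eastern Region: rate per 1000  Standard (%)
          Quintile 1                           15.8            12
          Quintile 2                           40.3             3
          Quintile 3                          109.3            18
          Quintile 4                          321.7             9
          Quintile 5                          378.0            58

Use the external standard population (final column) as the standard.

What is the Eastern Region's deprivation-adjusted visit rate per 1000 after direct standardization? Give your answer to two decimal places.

Standard weights: 0.12, 0.03, 0.18, 0.09, 0.58.
Standardized rate: 0.1200×15.8 + 0.0300×40.3 + 0.1800×109.3 + 0.0900×321.7 + 0.5800×378.0 = 270.9720 per 1000.

270.97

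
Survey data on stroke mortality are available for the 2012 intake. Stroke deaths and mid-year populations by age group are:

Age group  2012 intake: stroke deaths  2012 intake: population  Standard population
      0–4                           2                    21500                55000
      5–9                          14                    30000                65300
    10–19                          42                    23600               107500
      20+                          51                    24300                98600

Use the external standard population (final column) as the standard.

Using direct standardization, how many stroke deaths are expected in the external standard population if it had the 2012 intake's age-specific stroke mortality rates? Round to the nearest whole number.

434

Age-specific rates per 100000 for the 2012 intake: 9.30, 46.67, 177.97, 209.88.
Expected stroke deaths = Σ (standard pop × age-specific rate ÷ 100000)
= 55000×9.30/100000 + 65300×46.67/100000 + 107500×177.97/100000 + 98600×209.88/100000
= 5.12 + 30.47 + 191.31 + 206.94 = 433.84.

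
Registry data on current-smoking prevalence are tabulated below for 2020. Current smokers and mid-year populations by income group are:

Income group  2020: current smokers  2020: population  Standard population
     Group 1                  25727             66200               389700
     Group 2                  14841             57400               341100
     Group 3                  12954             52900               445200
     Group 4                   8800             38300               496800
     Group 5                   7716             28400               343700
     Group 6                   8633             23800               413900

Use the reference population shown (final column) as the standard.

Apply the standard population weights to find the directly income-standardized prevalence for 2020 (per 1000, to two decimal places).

Income-specific rates per 1000 for 2020: 388.625, 258.554, 244.877, 229.765, 271.690, 362.731.
Standard total = 2430400; weights = 0.1603, 0.1403, 0.1832, 0.2044, 0.1414, 0.1703.
Standardized rate: 0.1603×388.625 + 0.1403×258.554 + 0.1832×244.877 + 0.2044×229.765 + 0.1414×271.690 + 0.1703×362.731 = 290.6192 per 1000.

290.62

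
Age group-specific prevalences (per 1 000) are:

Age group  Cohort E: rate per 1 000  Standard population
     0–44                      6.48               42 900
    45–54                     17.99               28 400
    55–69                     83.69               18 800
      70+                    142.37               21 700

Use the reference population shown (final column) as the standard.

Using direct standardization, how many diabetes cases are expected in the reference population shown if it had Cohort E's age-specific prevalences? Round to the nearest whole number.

Expected diabetes cases = Σ (standard pop × age-specific rate ÷ 1 000)
= 42 900×6.48/1 000 + 28 400×17.99/1 000 + 18 800×83.69/1 000 + 21 700×142.37/1 000
= 277.99 + 510.92 + 1573.37 + 3089.43 = 5451.71.

5452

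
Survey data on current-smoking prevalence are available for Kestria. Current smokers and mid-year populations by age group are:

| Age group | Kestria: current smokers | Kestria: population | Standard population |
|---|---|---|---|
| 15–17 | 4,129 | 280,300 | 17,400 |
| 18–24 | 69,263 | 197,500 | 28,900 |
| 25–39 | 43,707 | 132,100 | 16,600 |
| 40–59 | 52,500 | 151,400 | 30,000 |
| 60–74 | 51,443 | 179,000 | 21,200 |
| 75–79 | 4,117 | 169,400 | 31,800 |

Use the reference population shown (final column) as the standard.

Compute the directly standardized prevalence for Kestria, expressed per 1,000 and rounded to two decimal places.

Age-specific rates per 1,000 for Kestria: 14.731, 350.699, 330.863, 346.764, 287.391, 24.303.
Standard total = 145,900; weights = 0.1193, 0.1981, 0.1138, 0.2056, 0.1453, 0.2180.
Standardized rate: 0.1193×14.731 + 0.1981×350.699 + 0.1138×330.863 + 0.2056×346.764 + 0.1453×287.391 + 0.2180×24.303 = 227.2260 per 1,000.

227.23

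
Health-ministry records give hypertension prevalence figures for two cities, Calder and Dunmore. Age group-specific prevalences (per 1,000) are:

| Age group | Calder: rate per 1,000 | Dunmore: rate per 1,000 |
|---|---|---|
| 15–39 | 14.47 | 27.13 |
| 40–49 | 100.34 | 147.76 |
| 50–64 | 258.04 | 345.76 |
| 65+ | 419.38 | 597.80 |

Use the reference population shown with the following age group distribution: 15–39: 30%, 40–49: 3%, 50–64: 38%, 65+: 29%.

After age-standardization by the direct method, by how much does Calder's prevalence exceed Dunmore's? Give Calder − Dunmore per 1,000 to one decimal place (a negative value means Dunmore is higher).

-90.3

Standard weights: 0.30, 0.03, 0.38, 0.29.
Calder: 0.3000×14.47 + 0.0300×100.34 + 0.3800×258.04 + 0.2900×419.38 = 227.0266 per 1,000.
Dunmore: 0.3000×27.13 + 0.0300×147.76 + 0.3800×345.76 + 0.2900×597.80 = 317.3226 per 1,000.
Difference = 227.0266 − 317.3226 = -90.2960.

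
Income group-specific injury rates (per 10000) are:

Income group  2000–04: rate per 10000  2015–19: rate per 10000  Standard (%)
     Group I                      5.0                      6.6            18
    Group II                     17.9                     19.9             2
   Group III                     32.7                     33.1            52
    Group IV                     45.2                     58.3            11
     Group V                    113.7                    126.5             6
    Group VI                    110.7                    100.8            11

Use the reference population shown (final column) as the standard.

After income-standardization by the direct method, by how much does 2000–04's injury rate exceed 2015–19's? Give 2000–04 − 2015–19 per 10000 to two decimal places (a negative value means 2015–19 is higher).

-1.66

Standard weights: 0.18, 0.02, 0.52, 0.11, 0.06, 0.11.
2000–04: 0.1800×5.0 + 0.0200×17.9 + 0.5200×32.7 + 0.1100×45.2 + 0.0600×113.7 + 0.1100×110.7 = 42.2330 per 10000.
2015–19: 0.1800×6.6 + 0.0200×19.9 + 0.5200×33.1 + 0.1100×58.3 + 0.0600×126.5 + 0.1100×100.8 = 43.8890 per 10000.
Difference = 42.2330 − 43.8890 = -1.6560.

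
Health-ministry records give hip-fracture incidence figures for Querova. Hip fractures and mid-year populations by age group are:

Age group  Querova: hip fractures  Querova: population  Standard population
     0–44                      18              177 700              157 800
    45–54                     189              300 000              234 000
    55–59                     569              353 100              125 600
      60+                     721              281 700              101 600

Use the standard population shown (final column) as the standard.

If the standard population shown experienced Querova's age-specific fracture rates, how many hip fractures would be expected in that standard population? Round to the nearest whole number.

626

Age-specific rates per 100 000 for Querova: 10.13, 63.00, 161.14, 255.95.
Expected hip fractures = Σ (standard pop × age-specific rate ÷ 100 000)
= 157 800×10.13/100 000 + 234 000×63.00/100 000 + 125 600×161.14/100 000 + 101 600×255.95/100 000
= 15.98 + 147.42 + 202.40 + 260.04 = 625.84.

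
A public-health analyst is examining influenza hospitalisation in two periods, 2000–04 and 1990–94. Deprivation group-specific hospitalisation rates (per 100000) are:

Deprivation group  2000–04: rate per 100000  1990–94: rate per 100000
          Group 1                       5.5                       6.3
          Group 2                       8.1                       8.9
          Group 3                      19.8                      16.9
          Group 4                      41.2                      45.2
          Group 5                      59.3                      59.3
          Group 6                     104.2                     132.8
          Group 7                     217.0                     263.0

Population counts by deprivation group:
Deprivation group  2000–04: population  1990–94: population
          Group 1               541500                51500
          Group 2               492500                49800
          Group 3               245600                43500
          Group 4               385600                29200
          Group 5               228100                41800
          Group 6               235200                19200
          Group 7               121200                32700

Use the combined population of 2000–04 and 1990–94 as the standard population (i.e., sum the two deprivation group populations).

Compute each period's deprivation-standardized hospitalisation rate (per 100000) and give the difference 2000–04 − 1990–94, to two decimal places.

-6.39

Combined standard total = 2517400; weights = 0.2356, 0.2154, 0.1148, 0.1648, 0.1072, 0.1011, 0.0611.
2000–04: 0.2356×5.5 + 0.2154×8.1 + 0.1148×19.8 + 0.1648×41.2 + 0.1072×59.3 + 0.1011×104.2 + 0.0611×217.0 = 42.2571 per 100000.
1990–94: 0.2356×6.3 + 0.2154×8.9 + 0.1148×16.9 + 0.1648×45.2 + 0.1072×59.3 + 0.1011×132.8 + 0.0611×263.0 = 48.6463 per 100000.
Difference = 42.2571 − 48.6463 = -6.3892.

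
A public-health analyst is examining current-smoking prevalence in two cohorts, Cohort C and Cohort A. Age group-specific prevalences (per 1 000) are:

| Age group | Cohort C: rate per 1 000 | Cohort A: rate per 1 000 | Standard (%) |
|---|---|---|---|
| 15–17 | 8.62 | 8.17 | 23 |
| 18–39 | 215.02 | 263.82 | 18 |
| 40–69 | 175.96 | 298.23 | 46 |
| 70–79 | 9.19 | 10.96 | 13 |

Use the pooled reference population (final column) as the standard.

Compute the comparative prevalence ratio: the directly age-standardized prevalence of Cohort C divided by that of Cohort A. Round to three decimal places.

0.653

Standard weights: 0.23, 0.18, 0.46, 0.13.
Cohort C: 0.2300×8.62 + 0.1800×215.02 + 0.4600×175.96 + 0.1300×9.19 = 122.8225 per 1 000.
Cohort A: 0.2300×8.17 + 0.1800×263.82 + 0.4600×298.23 + 0.1300×10.96 = 187.9773 per 1 000.
Ratio = 122.8225 ÷ 187.9773 = 0.65339.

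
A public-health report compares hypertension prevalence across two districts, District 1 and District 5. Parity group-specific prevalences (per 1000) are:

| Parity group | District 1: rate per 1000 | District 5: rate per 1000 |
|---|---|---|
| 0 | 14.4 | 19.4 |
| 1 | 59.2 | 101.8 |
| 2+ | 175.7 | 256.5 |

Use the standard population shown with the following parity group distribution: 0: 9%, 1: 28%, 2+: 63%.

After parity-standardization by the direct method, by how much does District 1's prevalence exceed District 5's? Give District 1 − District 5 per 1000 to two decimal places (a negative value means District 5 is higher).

-63.28

Standard weights: 0.09, 0.28, 0.63.
District 1: 0.0900×14.4 + 0.2800×59.2 + 0.6300×175.7 = 128.5630 per 1000.
District 5: 0.0900×19.4 + 0.2800×101.8 + 0.6300×256.5 = 191.8450 per 1000.
Difference = 128.5630 − 191.8450 = -63.2820.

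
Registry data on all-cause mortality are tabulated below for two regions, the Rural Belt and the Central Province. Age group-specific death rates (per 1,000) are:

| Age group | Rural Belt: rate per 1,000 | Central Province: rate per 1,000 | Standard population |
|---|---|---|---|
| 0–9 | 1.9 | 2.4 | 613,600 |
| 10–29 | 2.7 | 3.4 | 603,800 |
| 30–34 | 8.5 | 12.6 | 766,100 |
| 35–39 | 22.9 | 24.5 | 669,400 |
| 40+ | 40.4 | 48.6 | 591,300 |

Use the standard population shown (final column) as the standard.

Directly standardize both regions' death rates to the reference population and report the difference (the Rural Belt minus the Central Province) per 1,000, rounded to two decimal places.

Standard total = 3,244,200; weights = 0.1891, 0.1861, 0.2361, 0.2063, 0.1823.
The Rural Belt: 0.1891×1.9 + 0.1861×2.7 + 0.2361×8.5 + 0.2063×22.9 + 0.1823×40.4 = 14.9577 per 1,000.
The Central Province: 0.1891×2.4 + 0.1861×3.4 + 0.2361×12.6 + 0.2063×24.5 + 0.1823×48.6 = 17.9754 per 1,000.
Difference = 14.9577 − 17.9754 = -3.0177.

-3.02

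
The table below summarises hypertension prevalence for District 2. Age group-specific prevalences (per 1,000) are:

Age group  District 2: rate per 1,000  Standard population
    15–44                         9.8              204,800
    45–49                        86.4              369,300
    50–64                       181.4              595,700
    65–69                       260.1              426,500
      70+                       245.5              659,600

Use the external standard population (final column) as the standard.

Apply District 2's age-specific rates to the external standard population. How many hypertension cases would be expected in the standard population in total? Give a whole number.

Expected hypertension cases = Σ (standard pop × age-specific rate ÷ 1,000)
= 204,800×9.8/1,000 + 369,300×86.4/1,000 + 595,700×181.4/1,000 + 426,500×260.1/1,000 + 659,600×245.5/1,000
= 2007.04 + 31907.52 + 108059.98 + 110932.65 + 161931.80 = 414838.99.

414839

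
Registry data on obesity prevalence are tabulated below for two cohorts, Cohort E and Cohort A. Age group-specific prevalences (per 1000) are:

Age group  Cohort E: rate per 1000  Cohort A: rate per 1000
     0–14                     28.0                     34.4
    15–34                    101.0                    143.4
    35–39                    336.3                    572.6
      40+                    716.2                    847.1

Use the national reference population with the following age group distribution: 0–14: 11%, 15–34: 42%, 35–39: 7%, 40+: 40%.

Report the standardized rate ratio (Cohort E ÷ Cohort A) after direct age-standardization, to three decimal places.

0.803

Standard weights: 0.11, 0.42, 0.07, 0.40.
Cohort E: 0.1100×28.0 + 0.4200×101.0 + 0.0700×336.3 + 0.4000×716.2 = 355.5210 per 1000.
Cohort A: 0.1100×34.4 + 0.4200×143.4 + 0.0700×572.6 + 0.4000×847.1 = 442.9340 per 1000.
Ratio = 355.5210 ÷ 442.9340 = 0.80265.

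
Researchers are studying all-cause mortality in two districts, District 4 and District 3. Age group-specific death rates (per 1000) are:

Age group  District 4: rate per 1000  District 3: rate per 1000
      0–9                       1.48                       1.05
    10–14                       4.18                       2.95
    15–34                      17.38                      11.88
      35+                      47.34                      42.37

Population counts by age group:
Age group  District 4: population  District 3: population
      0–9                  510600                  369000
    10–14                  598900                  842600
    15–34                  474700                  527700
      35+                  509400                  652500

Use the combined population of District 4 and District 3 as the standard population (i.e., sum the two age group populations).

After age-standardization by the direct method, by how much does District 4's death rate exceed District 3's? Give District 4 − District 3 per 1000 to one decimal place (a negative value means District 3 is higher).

3.0

Combined standard total = 4485400; weights = 0.1961, 0.3214, 0.2235, 0.2590.
District 4: 0.1961×1.48 + 0.3214×4.18 + 0.2235×17.38 + 0.2590×47.34 = 17.7807 per 1000.
District 3: 0.1961×1.05 + 0.3214×2.95 + 0.2235×11.88 + 0.2590×42.37 = 14.7845 per 1000.
Difference = 17.7807 − 14.7845 = 2.9962.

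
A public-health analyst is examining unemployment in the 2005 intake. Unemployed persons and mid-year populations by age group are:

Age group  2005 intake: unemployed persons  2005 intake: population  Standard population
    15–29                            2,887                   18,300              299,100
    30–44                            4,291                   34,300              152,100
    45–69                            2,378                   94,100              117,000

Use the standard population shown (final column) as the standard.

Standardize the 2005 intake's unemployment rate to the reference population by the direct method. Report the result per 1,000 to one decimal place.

121.7

Age-specific rates per 1,000 for the 2005 intake: 157.760, 125.102, 25.271.
Standard total = 568,200; weights = 0.5264, 0.2677, 0.2059.
Standardized rate: 0.5264×157.760 + 0.2677×125.102 + 0.2059×25.271 = 121.7364 per 1,000.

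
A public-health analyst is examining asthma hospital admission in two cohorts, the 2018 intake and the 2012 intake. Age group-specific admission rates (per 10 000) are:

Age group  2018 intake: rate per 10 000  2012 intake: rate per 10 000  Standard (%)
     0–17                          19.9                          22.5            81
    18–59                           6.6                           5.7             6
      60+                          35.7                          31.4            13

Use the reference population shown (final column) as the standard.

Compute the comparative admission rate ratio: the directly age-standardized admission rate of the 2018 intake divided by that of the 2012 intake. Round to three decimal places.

0.934

Standard weights: 0.81, 0.06, 0.13.
The 2018 intake: 0.8100×19.9 + 0.0600×6.6 + 0.1300×35.7 = 21.1560 per 10 000.
The 2012 intake: 0.8100×22.5 + 0.0600×5.7 + 0.1300×31.4 = 22.6490 per 10 000.
Ratio = 21.1560 ÷ 22.6490 = 0.93408.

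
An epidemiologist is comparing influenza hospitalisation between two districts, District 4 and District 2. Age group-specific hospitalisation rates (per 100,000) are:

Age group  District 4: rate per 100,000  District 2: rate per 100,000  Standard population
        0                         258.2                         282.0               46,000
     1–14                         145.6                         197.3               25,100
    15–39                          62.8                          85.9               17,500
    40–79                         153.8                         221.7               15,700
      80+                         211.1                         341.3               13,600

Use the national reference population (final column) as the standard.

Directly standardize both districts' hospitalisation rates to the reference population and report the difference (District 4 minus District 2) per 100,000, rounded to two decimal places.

Standard total = 117,900; weights = 0.3902, 0.2129, 0.1484, 0.1332, 0.1154.
District 4: 0.3902×258.2 + 0.2129×145.6 + 0.1484×62.8 + 0.1332×153.8 + 0.1154×211.1 = 185.8896 per 100,000.
District 2: 0.3902×282.0 + 0.2129×197.3 + 0.1484×85.9 + 0.1332×221.7 + 0.1154×341.3 = 233.6713 per 100,000.
Difference = 185.8896 − 233.6713 = -47.7818.

-47.78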